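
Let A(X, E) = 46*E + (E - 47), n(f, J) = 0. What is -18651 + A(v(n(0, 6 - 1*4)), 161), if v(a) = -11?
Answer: -11131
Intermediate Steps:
A(X, E) = -47 + 47*E (A(X, E) = 46*E + (-47 + E) = -47 + 47*E)
-18651 + A(v(n(0, 6 - 1*4)), 161) = -18651 + (-47 + 47*161) = -18651 + (-47 + 7567) = -18651 + 7520 = -11131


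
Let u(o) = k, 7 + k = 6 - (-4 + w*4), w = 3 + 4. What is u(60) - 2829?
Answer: -2854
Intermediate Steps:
w = 7
k = -25 (k = -7 + (6 - (-4 + 7*4)) = -7 + (6 - (-4 + 28)) = -7 + (6 - 1*24) = -7 + (6 - 24) = -7 - 18 = -25)
u(o) = -25
u(60) - 2829 = -25 - 2829 = -2854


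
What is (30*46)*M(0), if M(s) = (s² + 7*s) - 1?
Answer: -1380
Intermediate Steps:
M(s) = -1 + s² + 7*s
(30*46)*M(0) = (30*46)*(-1 + 0² + 7*0) = 1380*(-1 + 0 + 0) = 1380*(-1) = -1380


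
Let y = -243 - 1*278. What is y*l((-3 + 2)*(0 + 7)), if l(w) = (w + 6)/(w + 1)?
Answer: -521/6 ≈ -86.833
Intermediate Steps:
l(w) = (6 + w)/(1 + w)
y = -521 (y = -243 - 278 = -521)
y*l((-3 + 2)*(0 + 7)) = -521*(6 + (-3 + 2)*(0 + 7))/(1 + (-3 + 2)*(0 + 7)) = -521*(6 - 1*7)/(1 - 1*7) = -521*(6 - 7)/(1 - 7) = -521*(-1)/(-6) = -(-521)*(-1)/6 = -521*1/6 = -521/6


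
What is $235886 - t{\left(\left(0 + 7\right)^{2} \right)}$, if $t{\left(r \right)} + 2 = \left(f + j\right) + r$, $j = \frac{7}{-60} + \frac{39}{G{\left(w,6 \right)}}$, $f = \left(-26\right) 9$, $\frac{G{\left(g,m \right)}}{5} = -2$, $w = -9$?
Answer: $\frac{14164621}{60} \approx 2.3608 \cdot 10^{5}$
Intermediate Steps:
$G{\left(g,m \right)} = -10$ ($G{\left(g,m \right)} = 5 \left(-2\right) = -10$)
$f = -234$
$j = - \frac{241}{60}$ ($j = \frac{7}{-60} + \frac{39}{-10} = 7 \left(- \frac{1}{60}\right) + 39 \left(- \frac{1}{10}\right) = - \frac{7}{60} - \frac{39}{10} = - \frac{241}{60} \approx -4.0167$)
$t{\left(r \right)} = - \frac{14401}{60} + r$ ($t{\left(r \right)} = -2 + \left(\left(-234 - \frac{241}{60}\right) + r\right) = -2 + \left(- \frac{14281}{60} + r\right) = - \frac{14401}{60} + r$)
$235886 - t{\left(\left(0 + 7\right)^{2} \right)} = 235886 - \left(- \frac{14401}{60} + \left(0 + 7\right)^{2}\right) = 235886 - \left(- \frac{14401}{60} + 7^{2}\right) = 235886 - \left(- \frac{14401}{60} + 49\right) = 235886 - - \frac{11461}{60} = 235886 + \frac{11461}{60} = \frac{14164621}{60}$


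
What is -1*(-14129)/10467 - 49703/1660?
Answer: -496787161/17375220 ≈ -28.592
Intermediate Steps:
-1*(-14129)/10467 - 49703/1660 = 14129*(1/10467) - 49703*1/1660 = 14129/10467 - 49703/1660 = -496787161/17375220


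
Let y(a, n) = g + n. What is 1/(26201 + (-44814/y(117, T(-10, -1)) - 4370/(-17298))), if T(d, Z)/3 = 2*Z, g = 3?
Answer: 8649/355813396 ≈ 2.4308e-5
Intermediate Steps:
T(d, Z) = 6*Z (T(d, Z) = 3*(2*Z) = 6*Z)
y(a, n) = 3 + n
1/(26201 + (-44814/y(117, T(-10, -1)) - 4370/(-17298))) = 1/(26201 + (-44814/(3 + 6*(-1)) - 4370/(-17298))) = 1/(26201 + (-44814/(3 - 6) - 4370*(-1/17298))) = 1/(26201 + (-44814/(-3) + 2185/8649)) = 1/(26201 + (-44814*(-⅓) + 2185/8649)) = 1/(26201 + (14938 + 2185/8649)) = 1/(26201 + 129200947/8649) = 1/(355813396/8649) = 8649/355813396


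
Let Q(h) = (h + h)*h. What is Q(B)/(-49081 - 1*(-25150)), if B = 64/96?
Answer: -8/215379 ≈ -3.7144e-5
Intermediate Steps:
B = ⅔ (B = 64*(1/96) = ⅔ ≈ 0.66667)
Q(h) = 2*h² (Q(h) = (2*h)*h = 2*h²)
Q(B)/(-49081 - 1*(-25150)) = (2*(⅔)²)/(-49081 - 1*(-25150)) = (2*(4/9))/(-49081 + 25150) = (8/9)/(-23931) = (8/9)*(-1/23931) = -8/215379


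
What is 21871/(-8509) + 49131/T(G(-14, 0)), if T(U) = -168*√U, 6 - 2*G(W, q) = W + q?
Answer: -21871/8509 - 16377*√10/560 ≈ -95.050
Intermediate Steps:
G(W, q) = 3 - W/2 - q/2 (G(W, q) = 3 - (W + q)/2 = 3 + (-W/2 - q/2) = 3 - W/2 - q/2)
21871/(-8509) + 49131/T(G(-14, 0)) = 21871/(-8509) + 49131/((-168*√(3 - ½*(-14) - ½*0))) = 21871*(-1/8509) + 49131/((-168*√(3 + 7 + 0))) = -21871/8509 + 49131/((-168*√10)) = -21871/8509 + 49131*(-√10/1680) = -21871/8509 - 16377*√10/560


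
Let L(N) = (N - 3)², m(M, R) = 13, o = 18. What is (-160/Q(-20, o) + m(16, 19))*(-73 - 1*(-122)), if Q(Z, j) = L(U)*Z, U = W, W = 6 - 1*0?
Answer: 6125/9 ≈ 680.56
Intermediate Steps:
W = 6 (W = 6 + 0 = 6)
U = 6
L(N) = (-3 + N)²
Q(Z, j) = 9*Z (Q(Z, j) = (-3 + 6)²*Z = 3²*Z = 9*Z)
(-160/Q(-20, o) + m(16, 19))*(-73 - 1*(-122)) = (-160/(9*(-20)) + 13)*(-73 - 1*(-122)) = (-160/(-180) + 13)*(-73 + 122) = (-160*(-1/180) + 13)*49 = (8/9 + 13)*49 = (125/9)*49 = 6125/9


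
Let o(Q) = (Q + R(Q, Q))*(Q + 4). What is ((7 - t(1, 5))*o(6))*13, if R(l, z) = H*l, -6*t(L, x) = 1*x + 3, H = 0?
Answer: 6500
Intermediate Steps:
t(L, x) = -1/2 - x/6 (t(L, x) = -(1*x + 3)/6 = -(x + 3)/6 = -(3 + x)/6 = -1/2 - x/6)
R(l, z) = 0 (R(l, z) = 0*l = 0)
o(Q) = Q*(4 + Q) (o(Q) = (Q + 0)*(Q + 4) = Q*(4 + Q))
((7 - t(1, 5))*o(6))*13 = ((7 - (-1/2 - 1/6*5))*(6*(4 + 6)))*13 = ((7 - (-1/2 - 5/6))*(6*10))*13 = ((7 - 1*(-4/3))*60)*13 = ((7 + 4/3)*60)*13 = ((25/3)*60)*13 = 500*13 = 6500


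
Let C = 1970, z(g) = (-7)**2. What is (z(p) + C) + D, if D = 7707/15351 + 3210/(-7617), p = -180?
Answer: 3747431814/1856009 ≈ 2019.1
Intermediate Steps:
z(g) = 49
D = 149643/1856009 (D = 7707*(1/15351) + 3210*(-1/7617) = 367/731 - 1070/2539 = 149643/1856009 ≈ 0.080626)
(z(p) + C) + D = (49 + 1970) + 149643/1856009 = 2019 + 149643/1856009 = 3747431814/1856009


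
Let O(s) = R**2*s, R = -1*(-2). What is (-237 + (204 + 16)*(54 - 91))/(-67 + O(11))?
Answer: 8377/23 ≈ 364.22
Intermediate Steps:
R = 2
O(s) = 4*s (O(s) = 2**2*s = 4*s)
(-237 + (204 + 16)*(54 - 91))/(-67 + O(11)) = (-237 + (204 + 16)*(54 - 91))/(-67 + 4*11) = (-237 + 220*(-37))/(-67 + 44) = (-237 - 8140)/(-23) = -8377*(-1/23) = 8377/23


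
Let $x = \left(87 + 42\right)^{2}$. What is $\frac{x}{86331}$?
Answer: $\frac{5547}{28777} \approx 0.19276$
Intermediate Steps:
$x = 16641$ ($x = 129^{2} = 16641$)
$\frac{x}{86331} = \frac{16641}{86331} = 16641 \cdot \frac{1}{86331} = \frac{5547}{28777}$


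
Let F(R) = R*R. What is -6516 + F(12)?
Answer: -6372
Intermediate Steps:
F(R) = R²
-6516 + F(12) = -6516 + 12² = -6516 + 144 = -6372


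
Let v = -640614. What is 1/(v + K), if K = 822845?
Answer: 1/182231 ≈ 5.4875e-6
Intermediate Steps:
1/(v + K) = 1/(-640614 + 822845) = 1/182231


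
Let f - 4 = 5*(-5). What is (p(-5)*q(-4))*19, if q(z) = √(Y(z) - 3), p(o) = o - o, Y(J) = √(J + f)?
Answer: 0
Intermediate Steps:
f = -21 (f = 4 + 5*(-5) = 4 - 25 = -21)
Y(J) = √(-21 + J) (Y(J) = √(J - 21) = √(-21 + J))
p(o) = 0
q(z) = √(-3 + √(-21 + z)) (q(z) = √(√(-21 + z) - 3) = √(-3 + √(-21 + z)))
(p(-5)*q(-4))*19 = (0*√(-3 + √(-21 - 4)))*19 = (0*√(-3 + √(-25)))*19 = (0*√(-3 + 5*I))*19 = 0*19 = 0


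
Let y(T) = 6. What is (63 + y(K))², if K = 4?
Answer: 4761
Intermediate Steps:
(63 + y(K))² = (63 + 6)² = 69² = 4761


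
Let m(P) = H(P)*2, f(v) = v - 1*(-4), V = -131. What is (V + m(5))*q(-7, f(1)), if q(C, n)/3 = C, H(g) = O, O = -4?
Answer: 2919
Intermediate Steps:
H(g) = -4
f(v) = 4 + v (f(v) = v + 4 = 4 + v)
q(C, n) = 3*C
m(P) = -8 (m(P) = -4*2 = -8)
(V + m(5))*q(-7, f(1)) = (-131 - 8)*(3*(-7)) = -139*(-21) = 2919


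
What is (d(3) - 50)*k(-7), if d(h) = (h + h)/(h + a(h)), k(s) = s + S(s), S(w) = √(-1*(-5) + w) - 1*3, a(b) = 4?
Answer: 3440/7 - 344*I*√2/7 ≈ 491.43 - 69.499*I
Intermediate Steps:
S(w) = -3 + √(5 + w) (S(w) = √(5 + w) - 3 = -3 + √(5 + w))
k(s) = -3 + s + √(5 + s) (k(s) = s + (-3 + √(5 + s)) = -3 + s + √(5 + s))
d(h) = 2*h/(4 + h) (d(h) = (h + h)/(h + 4) = (2*h)/(4 + h) = 2*h/(4 + h))
(d(3) - 50)*k(-7) = (2*3/(4 + 3) - 50)*(-3 - 7 + √(5 - 7)) = (2*3/7 - 50)*(-3 - 7 + √(-2)) = (2*3*(⅐) - 50)*(-3 - 7 + I*√2) = (6/7 - 50)*(-10 + I*√2) = -344*(-10 + I*√2)/7 = 3440/7 - 344*I*√2/7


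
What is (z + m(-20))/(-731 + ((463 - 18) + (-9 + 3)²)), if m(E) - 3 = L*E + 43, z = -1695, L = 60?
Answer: 2849/250 ≈ 11.396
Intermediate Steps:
m(E) = 46 + 60*E (m(E) = 3 + (60*E + 43) = 3 + (43 + 60*E) = 46 + 60*E)
(z + m(-20))/(-731 + ((463 - 18) + (-9 + 3)²)) = (-1695 + (46 + 60*(-20)))/(-731 + ((463 - 18) + (-9 + 3)²)) = (-1695 + (46 - 1200))/(-731 + (445 + (-6)²)) = (-1695 - 1154)/(-731 + (445 + 36)) = -2849/(-731 + 481) = -2849/(-250) = -2849*(-1/250) = 2849/250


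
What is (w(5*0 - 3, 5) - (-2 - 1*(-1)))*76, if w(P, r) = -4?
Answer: -228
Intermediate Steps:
(w(5*0 - 3, 5) - (-2 - 1*(-1)))*76 = (-4 - (-2 - 1*(-1)))*76 = (-4 - (-2 + 1))*76 = (-4 - 1*(-1))*76 = (-4 + 1)*76 = -3*76 = -228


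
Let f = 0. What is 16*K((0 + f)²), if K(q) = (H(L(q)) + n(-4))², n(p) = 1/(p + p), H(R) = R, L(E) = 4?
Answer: 961/4 ≈ 240.25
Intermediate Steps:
n(p) = 1/(2*p)
K(q) = 961/64 (K(q) = (4 + (½)/(-4))² = (4 + (½)*(-¼))² = (4 - ⅛)² = (31/8)² = 961/64)
16*K((0 + f)²) = 16*(961/64) = 961/4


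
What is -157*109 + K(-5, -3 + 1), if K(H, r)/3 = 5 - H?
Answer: -17083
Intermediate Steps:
K(H, r) = 15 - 3*H (K(H, r) = 3*(5 - H) = 15 - 3*H)
-157*109 + K(-5, -3 + 1) = -157*109 + (15 - 3*(-5)) = -17113 + (15 + 15) = -17113 + 30 = -17083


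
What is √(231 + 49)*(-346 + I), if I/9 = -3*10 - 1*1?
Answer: -1250*√70 ≈ -10458.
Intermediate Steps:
I = -279 (I = 9*(-3*10 - 1*1) = 9*(-30 - 1) = 9*(-31) = -279)
√(231 + 49)*(-346 + I) = √(231 + 49)*(-346 - 279) = √280*(-625) = (2*√70)*(-625) = -1250*√70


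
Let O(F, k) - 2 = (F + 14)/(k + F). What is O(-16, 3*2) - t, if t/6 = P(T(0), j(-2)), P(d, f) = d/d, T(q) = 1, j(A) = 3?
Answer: -19/5 ≈ -3.8000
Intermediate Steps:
P(d, f) = 1
t = 6 (t = 6*1 = 6)
O(F, k) = 2 + (14 + F)/(F + k) (O(F, k) = 2 + (F + 14)/(k + F) = 2 + (14 + F)/(F + k))
O(-16, 3*2) - t = (14 + 2*(3*2) + 3*(-16))/(-16 + 3*2) - 1*6 = (14 + 2*6 - 48)/(-16 + 6) - 6 = (14 + 12 - 48)/(-10) - 6 = -⅒*(-22) - 6 = 11/5 - 6 = -19/5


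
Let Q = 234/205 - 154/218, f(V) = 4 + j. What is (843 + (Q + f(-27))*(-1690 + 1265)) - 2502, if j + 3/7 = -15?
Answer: 94263508/31283 ≈ 3013.3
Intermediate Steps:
j = -108/7 (j = -3/7 - 15 = -108/7 ≈ -15.429)
f(V) = -80/7 (f(V) = 4 - 108/7 = -80/7)
Q = 9721/22345 (Q = 234*(1/205) - 154*1/218 = 234/205 - 77/109 = 9721/22345 ≈ 0.43504)
(843 + (Q + f(-27))*(-1690 + 1265)) - 2502 = (843 + (9721/22345 - 80/7)*(-1690 + 1265)) - 2502 = (843 - 1719553/156415*(-425)) - 2502 = (843 + 146162005/31283) - 2502 = 172533574/31283 - 2502 = 94263508/31283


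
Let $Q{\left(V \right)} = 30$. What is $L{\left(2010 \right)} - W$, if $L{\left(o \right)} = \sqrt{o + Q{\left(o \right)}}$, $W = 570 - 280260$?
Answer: $279690 + 2 \sqrt{510} \approx 2.7974 \cdot 10^{5}$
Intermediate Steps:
$W = -279690$ ($W = 570 - 280260 = -279690$)
$L{\left(o \right)} = \sqrt{30 + o}$ ($L{\left(o \right)} = \sqrt{o + 30} = \sqrt{30 + o}$)
$L{\left(2010 \right)} - W = \sqrt{30 + 2010} - -279690 = \sqrt{2040} + 279690 = 2 \sqrt{510} + 279690 = 279690 + 2 \sqrt{510}$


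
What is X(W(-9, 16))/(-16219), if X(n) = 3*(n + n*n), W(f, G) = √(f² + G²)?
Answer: -1011/16219 - 3*√337/16219 ≈ -0.065730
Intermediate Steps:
W(f, G) = √(G² + f²)
X(n) = 3*n + 3*n² (X(n) = 3*(n + n²) = 3*n + 3*n²)
X(W(-9, 16))/(-16219) = (3*√(16² + (-9)²)*(1 + √(16² + (-9)²)))/(-16219) = (3*√(256 + 81)*(1 + √(256 + 81)))*(-1/16219) = (3*√337*(1 + √337))*(-1/16219) = -3*√337*(1 + √337)/16219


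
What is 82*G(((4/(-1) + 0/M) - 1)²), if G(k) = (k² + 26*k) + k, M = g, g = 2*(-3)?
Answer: 106600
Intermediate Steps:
g = -6
M = -6
G(k) = k² + 27*k
82*G(((4/(-1) + 0/M) - 1)²) = 82*(((4/(-1) + 0/(-6)) - 1)²*(27 + ((4/(-1) + 0/(-6)) - 1)²)) = 82*(((4*(-1) + 0*(-⅙)) - 1)²*(27 + ((4*(-1) + 0*(-⅙)) - 1)²)) = 82*(((-4 + 0) - 1)²*(27 + ((-4 + 0) - 1)²)) = 82*((-4 - 1)²*(27 + (-4 - 1)²)) = 82*((-5)²*(27 + (-5)²)) = 82*(25*(27 + 25)) = 82*(25*52) = 82*1300 = 106600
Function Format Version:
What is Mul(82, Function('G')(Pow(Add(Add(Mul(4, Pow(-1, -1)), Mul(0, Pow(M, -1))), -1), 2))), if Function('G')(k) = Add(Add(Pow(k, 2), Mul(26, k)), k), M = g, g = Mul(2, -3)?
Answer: 106600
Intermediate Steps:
g = -6
M = -6
Function('G')(k) = Add(Pow(k, 2), Mul(27, k))
Mul(82, Function('G')(Pow(Add(Add(Mul(4, Pow(-1, -1)), Mul(0, Pow(M, -1))), -1), 2))) = Mul(82, Mul(Pow(Add(Add(Mul(4, Pow(-1, -1)), Mul(0, Pow(-6, -1))), -1), 2), Add(27, Pow(Add(Add(Mul(4, Pow(-1, -1)), Mul(0, Pow(-6, -1))), -1), 2)))) = Mul(82, Mul(Pow(Add(Add(Mul(4, -1), Mul(0, Rational(-1, 6))), -1), 2), Add(27, Pow(Add(Add(Mul(4, -1), Mul(0, Rational(-1, 6))), -1), 2)))) = Mul(82, Mul(Pow(Add(Add(-4, 0), -1), 2), Add(27, Pow(Add(Add(-4, 0), -1), 2)))) = Mul(82, Mul(Pow(Add(-4, -1), 2), Add(27, Pow(Add(-4, -1), 2)))) = Mul(82, Mul(Pow(-5, 2), Add(27, Pow(-5, 2)))) = Mul(82, Mul(25, Add(27, 25))) = Mul(82, Mul(25, 52)) = Mul(82, 1300) = 106600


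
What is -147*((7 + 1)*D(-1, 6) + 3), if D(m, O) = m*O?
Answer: 6615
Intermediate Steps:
D(m, O) = O*m
-147*((7 + 1)*D(-1, 6) + 3) = -147*((7 + 1)*(6*(-1)) + 3) = -147*(8*(-6) + 3) = -147*(-48 + 3) = -147*(-45) = 6615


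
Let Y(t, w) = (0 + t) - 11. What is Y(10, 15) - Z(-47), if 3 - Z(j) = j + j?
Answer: -98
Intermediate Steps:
Z(j) = 3 - 2*j (Z(j) = 3 - (j + j) = 3 - 2*j)
Y(t, w) = -11 + t (Y(t, w) = t - 11 = -11 + t)
Y(10, 15) - Z(-47) = (-11 + 10) - (3 - 2*(-47)) = -1 - (3 + 94) = -1 - 1*97 = -1 - 97 = -98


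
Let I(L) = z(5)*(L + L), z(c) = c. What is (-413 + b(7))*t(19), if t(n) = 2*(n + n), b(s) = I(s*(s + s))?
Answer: 43092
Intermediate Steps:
I(L) = 10*L (I(L) = 5*(L + L) = 5*(2*L) = 10*L)
b(s) = 20*s² (b(s) = 10*(s*(s + s)) = 10*(s*(2*s)) = 10*(2*s²) = 20*s²)
t(n) = 4*n (t(n) = 2*(2*n) = 4*n)
(-413 + b(7))*t(19) = (-413 + 20*7²)*(4*19) = (-413 + 20*49)*76 = (-413 + 980)*76 = 567*76 = 43092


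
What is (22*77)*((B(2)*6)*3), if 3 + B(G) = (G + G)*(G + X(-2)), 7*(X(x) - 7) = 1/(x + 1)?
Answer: 988812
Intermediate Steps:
X(x) = 7 + 1/(7*(1 + x)) (X(x) = 7 + 1/(7*(x + 1)) = 7 + 1/(7*(1 + x)))
B(G) = -3 + 2*G*(48/7 + G) (B(G) = -3 + (G + G)*(G + (50 + 49*(-2))/(7*(1 - 2))) = -3 + (2*G)*(G + (⅐)*(50 - 98)/(-1)) = -3 + (2*G)*(G + (⅐)*(-1)*(-48)) = -3 + (2*G)*(G + 48/7) = -3 + (2*G)*(48/7 + G) = -3 + 2*G*(48/7 + G))
(22*77)*((B(2)*6)*3) = (22*77)*(((-3 + 2*2² + (96/7)*2)*6)*3) = 1694*(((-3 + 2*4 + 192/7)*6)*3) = 1694*(((-3 + 8 + 192/7)*6)*3) = 1694*(((227/7)*6)*3) = 1694*((1362/7)*3) = 1694*(4086/7) = 988812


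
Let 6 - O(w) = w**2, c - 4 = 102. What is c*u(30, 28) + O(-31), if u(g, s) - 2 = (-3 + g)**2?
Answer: 76531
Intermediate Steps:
c = 106 (c = 4 + 102 = 106)
u(g, s) = 2 + (-3 + g)**2
O(w) = 6 - w**2
c*u(30, 28) + O(-31) = 106*(2 + (-3 + 30)**2) + (6 - 1*(-31)**2) = 106*(2 + 27**2) + (6 - 1*961) = 106*(2 + 729) + (6 - 961) = 106*731 - 955 = 77486 - 955 = 76531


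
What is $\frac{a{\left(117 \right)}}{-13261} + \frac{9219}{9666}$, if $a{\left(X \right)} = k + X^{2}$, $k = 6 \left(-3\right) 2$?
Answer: $- \frac{3238913}{42726942} \approx -0.075805$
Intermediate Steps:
$k = -36$ ($k = \left(-18\right) 2 = -36$)
$a{\left(X \right)} = -36 + X^{2}$
$\frac{a{\left(117 \right)}}{-13261} + \frac{9219}{9666} = \frac{-36 + 117^{2}}{-13261} + \frac{9219}{9666} = \left(-36 + 13689\right) \left(- \frac{1}{13261}\right) + 9219 \cdot \frac{1}{9666} = 13653 \left(- \frac{1}{13261}\right) + \frac{3073}{3222} = - \frac{13653}{13261} + \frac{3073}{3222} = - \frac{3238913}{42726942}$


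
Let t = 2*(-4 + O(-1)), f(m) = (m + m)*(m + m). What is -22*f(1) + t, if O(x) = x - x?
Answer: -96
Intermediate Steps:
O(x) = 0
f(m) = 4*m**2 (f(m) = (2*m)*(2*m) = 4*m**2)
t = -8 (t = 2*(-4 + 0) = 2*(-4) = -8)
-22*f(1) + t = -88*1**2 - 8 = -88 - 8 = -96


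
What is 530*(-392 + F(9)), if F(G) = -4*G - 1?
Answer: -227370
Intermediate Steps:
F(G) = -1 - 4*G
530*(-392 + F(9)) = 530*(-392 + (-1 - 4*9)) = 530*(-392 + (-1 - 36)) = 530*(-392 - 37) = 530*(-429) = -227370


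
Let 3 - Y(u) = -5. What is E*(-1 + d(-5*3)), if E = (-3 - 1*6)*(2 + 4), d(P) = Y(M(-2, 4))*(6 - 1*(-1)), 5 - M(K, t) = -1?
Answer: -2970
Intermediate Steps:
M(K, t) = 6 (M(K, t) = 5 - 1*(-1) = 5 + 1 = 6)
Y(u) = 8 (Y(u) = 3 - 1*(-5) = 3 + 5 = 8)
d(P) = 56 (d(P) = 8*(6 - 1*(-1)) = 8*(6 + 1) = 8*7 = 56)
E = -54 (E = (-3 - 6)*6 = -9*6 = -54)
E*(-1 + d(-5*3)) = -54*(-1 + 56) = -54*55 = -2970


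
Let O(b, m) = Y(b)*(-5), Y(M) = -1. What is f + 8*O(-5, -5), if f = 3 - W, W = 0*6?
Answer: 43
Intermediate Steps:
W = 0
O(b, m) = 5 (O(b, m) = -1*(-5) = 5)
f = 3 (f = 3 - 1*0 = 3 + 0 = 3)
f + 8*O(-5, -5) = 3 + 8*5 = 3 + 40 = 43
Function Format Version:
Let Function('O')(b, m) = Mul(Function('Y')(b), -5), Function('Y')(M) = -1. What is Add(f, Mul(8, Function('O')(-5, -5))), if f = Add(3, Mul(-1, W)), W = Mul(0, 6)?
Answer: 43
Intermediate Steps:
W = 0
Function('O')(b, m) = 5 (Function('O')(b, m) = Mul(-1, -5) = 5)
f = 3 (f = Add(3, Mul(-1, 0)) = Add(3, 0) = 3)
Add(f, Mul(8, Function('O')(-5, -5))) = Add(3, Mul(8, 5)) = Add(3, 40) = 43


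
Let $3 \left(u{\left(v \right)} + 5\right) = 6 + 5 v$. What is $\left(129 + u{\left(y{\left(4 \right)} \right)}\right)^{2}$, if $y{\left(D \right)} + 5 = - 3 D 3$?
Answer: $\frac{29929}{9} \approx 3325.4$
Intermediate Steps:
$y{\left(D \right)} = -5 - 9 D$ ($y{\left(D \right)} = -5 + - 3 D 3 = -5 - 9 D$)
$u{\left(v \right)} = -3 + \frac{5 v}{3}$ ($u{\left(v \right)} = -5 + \frac{6 + 5 v}{3} = -5 + \left(2 + \frac{5 v}{3}\right) = -3 + \frac{5 v}{3}$)
$\left(129 + u{\left(y{\left(4 \right)} \right)}\right)^{2} = \left(129 + \left(-3 + \frac{5 \left(-5 - 36\right)}{3}\right)\right)^{2} = \left(129 + \left(-3 + \frac{5}{3} \left(-41\right)\right)\right)^{2} = \left(129 - \frac{214}{3}\right)^{2} = \left(\frac{173}{3}\right)^{2} = \frac{29929}{9}$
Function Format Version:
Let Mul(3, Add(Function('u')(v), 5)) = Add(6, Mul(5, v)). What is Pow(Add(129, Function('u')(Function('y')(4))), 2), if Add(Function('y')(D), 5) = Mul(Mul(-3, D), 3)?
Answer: Rational(29929, 9) ≈ 3325.4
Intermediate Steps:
Function('y')(D) = Add(-5, Mul(-9, D)) (Function('y')(D) = Add(-5, Mul(Mul(-3, D), 3)) = Add(-5, Mul(-9, D)))
Function('u')(v) = Add(-3, Mul(Rational(5, 3), v)) (Function('u')(v) = Add(-5, Mul(Rational(1, 3), Add(6, Mul(5, v)))) = Add(-5, Add(2, Mul(Rational(5, 3), v))) = Add(-3, Mul(Rational(5, 3), v)))
Pow(Add(129, Function('u')(Function('y')(4))), 2) = Pow(Add(129, Add(-3, Mul(Rational(5, 3), Add(-5, Mul(-9, 4))))), 2) = Pow(Add(129, Add(-3, Mul(Rational(5, 3), Add(-5, -36)))), 2) = Pow(Add(129, Add(-3, Mul(Rational(5, 3), -41))), 2) = Pow(Add(129, Add(-3, Rational(-205, 3))), 2) = Pow(Add(129, Rational(-214, 3)), 2) = Pow(Rational(173, 3), 2) = Rational(29929, 9)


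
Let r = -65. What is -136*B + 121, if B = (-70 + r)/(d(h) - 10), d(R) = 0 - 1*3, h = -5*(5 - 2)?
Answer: -16787/13 ≈ -1291.3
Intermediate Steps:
h = -15 (h = -5*3 = -15)
d(R) = -3 (d(R) = 0 - 3 = -3)
B = 135/13 (B = (-70 - 65)/(-3 - 10) = -135/(-13) = -135*(-1/13) = 135/13 ≈ 10.385)
-136*B + 121 = -136*135/13 + 121 = -18360/13 + 121 = -16787/13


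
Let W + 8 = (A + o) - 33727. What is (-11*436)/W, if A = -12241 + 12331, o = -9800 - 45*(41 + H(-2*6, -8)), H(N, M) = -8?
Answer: 2398/22465 ≈ 0.10674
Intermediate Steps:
o = -11285 (o = -9800 - 45*(41 - 8) = -9800 - 45*33 = -9800 - 1485 = -11285)
A = 90
W = -44930 (W = -8 + ((90 - 11285) - 33727) = -8 + (-11195 - 33727) = -8 - 44922 = -44930)
(-11*436)/W = -11*436/(-44930) = -4796*(-1/44930) = 2398/22465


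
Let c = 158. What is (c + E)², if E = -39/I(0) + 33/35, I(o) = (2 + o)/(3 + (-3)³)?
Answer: 481495249/1225 ≈ 3.9306e+5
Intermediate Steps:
I(o) = -1/12 - o/24 (I(o) = (2 + o)/(3 - 27) = (2 + o)/(-24) = (2 + o)*(-1/24) = -1/12 - o/24)
E = 16413/35 (E = -39/(-1/12 - 1/24*0) + 33/35 = -39/(-1/12 + 0) + 33*(1/35) = -39/(-1/12) + 33/35 = -39*(-12) + 33/35 = 468 + 33/35 = 16413/35 ≈ 468.94)
(c + E)² = (158 + 16413/35)² = (21943/35)² = 481495249/1225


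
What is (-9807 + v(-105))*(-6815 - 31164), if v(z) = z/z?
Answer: 372422074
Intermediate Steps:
v(z) = 1
(-9807 + v(-105))*(-6815 - 31164) = (-9807 + 1)*(-6815 - 31164) = -9806*(-37979) = 372422074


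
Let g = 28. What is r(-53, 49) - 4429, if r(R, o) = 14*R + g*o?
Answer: -3799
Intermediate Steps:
r(R, o) = 14*R + 28*o
r(-53, 49) - 4429 = (14*(-53) + 28*49) - 4429 = (-742 + 1372) - 4429 = 630 - 4429 = -3799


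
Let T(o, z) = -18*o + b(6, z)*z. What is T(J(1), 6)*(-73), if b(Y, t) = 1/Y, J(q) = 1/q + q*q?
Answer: 2555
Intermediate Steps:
J(q) = 1/q + q²
T(o, z) = -18*o + z/6
T(J(1), 6)*(-73) = (-18*(1 + 1³)/1 + (⅙)*6)*(-73) = (-18*(1 + 1) + 1)*(-73) = (-18*2 + 1)*(-73) = (-36 + 1)*(-73) = -35*(-73) = 2555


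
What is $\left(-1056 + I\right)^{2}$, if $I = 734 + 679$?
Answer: $127449$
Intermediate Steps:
$I = 1413$
$\left(-1056 + I\right)^{2} = \left(-1056 + 1413\right)^{2} = 357^{2} = 127449$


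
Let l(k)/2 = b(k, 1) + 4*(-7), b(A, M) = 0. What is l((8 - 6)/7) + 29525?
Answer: 29469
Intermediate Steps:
l(k) = -56 (l(k) = 2*(0 + 4*(-7)) = 2*(0 - 28) = 2*(-28) = -56)
l((8 - 6)/7) + 29525 = -56 + 29525 = 29469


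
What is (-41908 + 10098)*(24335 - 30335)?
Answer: 190860000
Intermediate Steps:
(-41908 + 10098)*(24335 - 30335) = -31810*(-6000) = 190860000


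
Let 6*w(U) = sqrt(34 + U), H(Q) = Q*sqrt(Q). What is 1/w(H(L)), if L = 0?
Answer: 3*sqrt(34)/17 ≈ 1.0290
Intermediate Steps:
H(Q) = Q**(3/2)
w(U) = sqrt(34 + U)/6
1/w(H(L)) = 1/(sqrt(34 + 0**(3/2))/6) = 1/(sqrt(34 + 0)/6) = 1/(sqrt(34)/6) = 3*sqrt(34)/17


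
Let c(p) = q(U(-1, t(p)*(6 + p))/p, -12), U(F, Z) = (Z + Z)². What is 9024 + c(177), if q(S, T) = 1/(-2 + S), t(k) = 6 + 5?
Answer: 48754632635/5402774 ≈ 9024.0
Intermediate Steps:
t(k) = 11
U(F, Z) = 4*Z² (U(F, Z) = (2*Z)² = 4*Z²)
c(p) = 1/(-2 + 4*(66 + 11*p)²/p) (c(p) = 1/(-2 + (4*(11*(6 + p))²)/p) = 1/(-2 + (4*(66 + 11*p)²)/p) = 1/(-2 + 4*(66 + 11*p)²/p))
9024 + c(177) = 9024 + (½)*177/(8712 + 242*177² + 2903*177) = 9024 + (½)*177/(8712 + 242*31329 + 513831) = 9024 + (½)*177/(8712 + 7581618 + 513831) = 9024 + (½)*177/8104161 = 9024 + (½)*177*(1/8104161) = 9024 + 59/5402774 = 48754632635/5402774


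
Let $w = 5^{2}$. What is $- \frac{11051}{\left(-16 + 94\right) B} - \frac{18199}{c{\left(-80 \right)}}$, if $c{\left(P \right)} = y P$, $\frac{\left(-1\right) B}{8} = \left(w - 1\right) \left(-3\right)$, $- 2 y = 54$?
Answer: $- \frac{216439}{24960} \approx -8.6714$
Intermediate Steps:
$w = 25$
$y = -27$ ($y = \left(- \frac{1}{2}\right) 54 = -27$)
$B = 576$ ($B = - 8 \left(25 - 1\right) \left(-3\right) = - 8 \cdot 24 \left(-3\right) = \left(-8\right) \left(-72\right) = 576$)
$c{\left(P \right)} = - 27 P$
$- \frac{11051}{\left(-16 + 94\right) B} - \frac{18199}{c{\left(-80 \right)}} = - \frac{11051}{\left(-16 + 94\right) 576} - \frac{18199}{\left(-27\right) \left(-80\right)} = - \frac{11051}{78 \cdot 576} - \frac{18199}{2160} = - \frac{11051}{44928} - \frac{18199}{2160} = - \frac{216439}{24960}$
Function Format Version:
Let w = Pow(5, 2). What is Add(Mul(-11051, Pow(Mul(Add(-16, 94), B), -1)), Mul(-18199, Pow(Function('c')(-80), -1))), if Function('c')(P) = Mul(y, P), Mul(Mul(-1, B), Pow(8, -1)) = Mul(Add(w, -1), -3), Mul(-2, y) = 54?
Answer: Rational(-216439, 24960) ≈ -8.6714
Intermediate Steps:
w = 25
y = -27 (y = Mul(Rational(-1, 2), 54) = -27)
B = 576 (B = Mul(-8, Mul(Add(25, -1), -3)) = Mul(-8, Mul(24, -3)) = Mul(-8, -72) = 576)
Function('c')(P) = Mul(-27, P)
Add(Mul(-11051, Pow(Mul(Add(-16, 94), B), -1)), Mul(-18199, Pow(Function('c')(-80), -1))) = Add(Mul(-11051, Pow(Mul(Add(-16, 94), 576), -1)), Mul(-18199, Pow(Mul(-27, -80), -1))) = Add(Mul(-11051, Pow(Mul(78, 576), -1)), Mul(-18199, Pow(2160, -1))) = Add(Mul(-11051, Pow(44928, -1)), Mul(-18199, Rational(1, 2160))) = Add(Mul(-11051, Rational(1, 44928)), Rational(-18199, 2160)) = Add(Rational(-11051, 44928), Rational(-18199, 2160)) = Rational(-216439, 24960)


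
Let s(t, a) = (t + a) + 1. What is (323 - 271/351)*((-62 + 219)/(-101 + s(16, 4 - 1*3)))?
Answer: -17757014/29133 ≈ -609.52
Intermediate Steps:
s(t, a) = 1 + a + t (s(t, a) = (a + t) + 1 = 1 + a + t)
(323 - 271/351)*((-62 + 219)/(-101 + s(16, 4 - 1*3))) = (323 - 271/351)*((-62 + 219)/(-101 + (1 + (4 - 1*3) + 16))) = (323 - 271*1/351)*(157/(-101 + (1 + (4 - 3) + 16))) = (323 - 271/351)*(157/(-101 + (1 + 1 + 16))) = 113102*(157/(-101 + 18))/351 = 113102*(157/(-83))/351 = 113102*(157*(-1/83))/351 = (113102/351)*(-157/83) = -17757014/29133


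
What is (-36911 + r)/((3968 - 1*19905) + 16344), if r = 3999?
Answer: -2992/37 ≈ -80.865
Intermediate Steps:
(-36911 + r)/((3968 - 1*19905) + 16344) = (-36911 + 3999)/((3968 - 1*19905) + 16344) = -32912/((3968 - 19905) + 16344) = -32912/(-15937 + 16344) = -32912/407 = -32912*1/407 = -2992/37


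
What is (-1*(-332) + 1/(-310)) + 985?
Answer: 408269/310 ≈ 1317.0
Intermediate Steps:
(-1*(-332) + 1/(-310)) + 985 = (332 - 1/310) + 985 = 102919/310 + 985 = 408269/310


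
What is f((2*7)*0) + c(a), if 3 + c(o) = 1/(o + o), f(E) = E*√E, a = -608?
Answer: -3649/1216 ≈ -3.0008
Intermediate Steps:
f(E) = E^(3/2)
c(o) = -3 + 1/(2*o) (c(o) = -3 + 1/(o + o) = -3 + 1/(2*o))
f((2*7)*0) + c(a) = ((2*7)*0)^(3/2) + (-3 + (½)/(-608)) = (14*0)^(3/2) + (-3 + (½)*(-1/608)) = 0^(3/2) + (-3 - 1/1216) = 0 - 3649/1216 = -3649/1216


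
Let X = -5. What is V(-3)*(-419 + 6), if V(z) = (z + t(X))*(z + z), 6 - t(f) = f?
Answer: 19824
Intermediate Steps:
t(f) = 6 - f
V(z) = 2*z*(11 + z) (V(z) = (z + (6 - 1*(-5)))*(z + z) = (z + (6 + 5))*(2*z) = (z + 11)*(2*z) = (11 + z)*(2*z) = 2*z*(11 + z))
V(-3)*(-419 + 6) = (2*(-3)*(11 - 3))*(-419 + 6) = (2*(-3)*8)*(-413) = -48*(-413) = 19824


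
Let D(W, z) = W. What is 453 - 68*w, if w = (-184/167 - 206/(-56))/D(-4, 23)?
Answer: 2323061/4676 ≈ 496.81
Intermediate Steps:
w = -12049/18704 (w = (-184/167 - 206/(-56))/(-4) = (-184*1/167 - 206*(-1/56))*(-1/4) = (-184/167 + 103/28)*(-1/4) = (12049/4676)*(-1/4) = -12049/18704 ≈ -0.64419)
453 - 68*w = 453 - 68*(-12049/18704) = 453 + 204833/4676 = 2323061/4676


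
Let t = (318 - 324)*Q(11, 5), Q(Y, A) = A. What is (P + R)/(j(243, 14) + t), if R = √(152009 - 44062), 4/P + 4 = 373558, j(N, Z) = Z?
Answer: -1/1494216 - 7*√2203/16 ≈ -20.535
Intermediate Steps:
P = 2/186777 (P = 4/(-4 + 373558) = 4/373554 = 4*(1/373554) = 2/186777 ≈ 1.0708e-5)
R = 7*√2203 (R = √107947 = 7*√2203 ≈ 328.55)
t = -30 (t = (318 - 324)*5 = -6*5 = -30)
(P + R)/(j(243, 14) + t) = (2/186777 + 7*√2203)/(14 - 30) = (2/186777 + 7*√2203)/(-16) = (2/186777 + 7*√2203)*(-1/16) = -1/1494216 - 7*√2203/16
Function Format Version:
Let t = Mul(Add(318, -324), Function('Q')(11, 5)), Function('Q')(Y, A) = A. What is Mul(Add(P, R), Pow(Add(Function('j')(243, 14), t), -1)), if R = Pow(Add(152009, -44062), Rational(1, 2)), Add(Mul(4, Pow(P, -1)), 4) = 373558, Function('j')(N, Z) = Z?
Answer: Add(Rational(-1, 1494216), Mul(Rational(-7, 16), Pow(2203, Rational(1, 2)))) ≈ -20.535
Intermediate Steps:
P = Rational(2, 186777) (P = Mul(4, Pow(Add(-4, 373558), -1)) = Mul(4, Pow(373554, -1)) = Mul(4, Rational(1, 373554)) = Rational(2, 186777) ≈ 1.0708e-5)
R = Mul(7, Pow(2203, Rational(1, 2))) (R = Pow(107947, Rational(1, 2)) = Mul(7, Pow(2203, Rational(1, 2))) ≈ 328.55)
t = -30 (t = Mul(Add(318, -324), 5) = Mul(-6, 5) = -30)
Mul(Add(P, R), Pow(Add(Function('j')(243, 14), t), -1)) = Mul(Add(Rational(2, 186777), Mul(7, Pow(2203, Rational(1, 2)))), Pow(Add(14, -30), -1)) = Mul(Add(Rational(2, 186777), Mul(7, Pow(2203, Rational(1, 2)))), Pow(-16, -1)) = Mul(Add(Rational(2, 186777), Mul(7, Pow(2203, Rational(1, 2)))), Rational(-1, 16)) = Add(Rational(-1, 1494216), Mul(Rational(-7, 16), Pow(2203, Rational(1, 2))))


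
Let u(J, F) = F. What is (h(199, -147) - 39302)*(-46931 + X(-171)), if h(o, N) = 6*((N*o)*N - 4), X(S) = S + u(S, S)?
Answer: -1217838516860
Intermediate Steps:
X(S) = 2*S (X(S) = S + S = 2*S)
h(o, N) = -24 + 6*o*N**2 (h(o, N) = 6*(o*N**2 - 4) = 6*(-4 + o*N**2) = -24 + 6*o*N**2)
(h(199, -147) - 39302)*(-46931 + X(-171)) = ((-24 + 6*199*(-147)**2) - 39302)*(-46931 + 2*(-171)) = ((-24 + 6*199*21609) - 39302)*(-46931 - 342) = ((-24 + 25801146) - 39302)*(-47273) = (25801122 - 39302)*(-47273) = 25761820*(-47273) = -1217838516860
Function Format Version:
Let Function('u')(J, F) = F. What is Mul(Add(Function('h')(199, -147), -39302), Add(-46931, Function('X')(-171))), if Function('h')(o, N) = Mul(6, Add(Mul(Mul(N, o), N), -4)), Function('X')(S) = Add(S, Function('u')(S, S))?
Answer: -1217838516860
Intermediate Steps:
Function('X')(S) = Mul(2, S) (Function('X')(S) = Add(S, S) = Mul(2, S))
Function('h')(o, N) = Add(-24, Mul(6, o, Pow(N, 2))) (Function('h')(o, N) = Mul(6, Add(Mul(o, Pow(N, 2)), -4)) = Mul(6, Add(-4, Mul(o, Pow(N, 2)))) = Add(-24, Mul(6, o, Pow(N, 2))))
Mul(Add(Function('h')(199, -147), -39302), Add(-46931, Function('X')(-171))) = Mul(Add(Add(-24, Mul(6, 199, Pow(-147, 2))), -39302), Add(-46931, Mul(2, -171))) = Mul(Add(Add(-24, Mul(6, 199, 21609)), -39302), Add(-46931, -342)) = Mul(Add(Add(-24, 25801146), -39302), -47273) = Mul(Add(25801122, -39302), -47273) = Mul(25761820, -47273) = -1217838516860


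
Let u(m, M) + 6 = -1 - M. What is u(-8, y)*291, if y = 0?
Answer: -2037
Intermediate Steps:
u(m, M) = -7 - M (u(m, M) = -6 + (-1 - M) = -7 - M)
u(-8, y)*291 = (-7 - 1*0)*291 = (-7 + 0)*291 = -7*291 = -2037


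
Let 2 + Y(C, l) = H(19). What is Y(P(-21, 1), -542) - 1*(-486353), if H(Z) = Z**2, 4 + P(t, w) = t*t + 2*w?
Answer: 486712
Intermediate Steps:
P(t, w) = -4 + t**2 + 2*w (P(t, w) = -4 + (t*t + 2*w) = -4 + (t**2 + 2*w) = -4 + t**2 + 2*w)
Y(C, l) = 359 (Y(C, l) = -2 + 19**2 = -2 + 361 = 359)
Y(P(-21, 1), -542) - 1*(-486353) = 359 - 1*(-486353) = 359 + 486353 = 486712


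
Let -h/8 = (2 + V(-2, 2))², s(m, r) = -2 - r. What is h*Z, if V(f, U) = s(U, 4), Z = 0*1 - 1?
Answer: 128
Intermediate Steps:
Z = -1 (Z = 0 - 1 = -1)
V(f, U) = -6 (V(f, U) = -2 - 1*4 = -2 - 4 = -6)
h = -128 (h = -8*(2 - 6)² = -8*(-4)² = -8*16 = -128)
h*Z = -128*(-1) = 128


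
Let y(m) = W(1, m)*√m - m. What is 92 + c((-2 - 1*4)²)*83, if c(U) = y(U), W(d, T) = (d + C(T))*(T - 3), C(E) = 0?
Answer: 13538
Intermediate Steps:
W(d, T) = d*(-3 + T) (W(d, T) = (d + 0)*(T - 3) = d*(-3 + T))
y(m) = -m + √m*(-3 + m) (y(m) = (1*(-3 + m))*√m - m = (-3 + m)*√m - m = √m*(-3 + m) - m = -m + √m*(-3 + m))
c(U) = -U + √U*(-3 + U)
92 + c((-2 - 1*4)²)*83 = 92 + (-(-2 - 1*4)² + √((-2 - 1*4)²)*(-3 + (-2 - 1*4)²))*83 = 92 + (-(-2 - 4)² + √((-2 - 4)²)*(-3 + (-2 - 4)²))*83 = 92 + (-1*(-6)² + √((-6)²)*(-3 + (-6)²))*83 = 92 + (-1*36 + √36*(-3 + 36))*83 = 92 + (-36 + 6*33)*83 = 92 + (-36 + 198)*83 = 92 + 162*83 = 92 + 13446 = 13538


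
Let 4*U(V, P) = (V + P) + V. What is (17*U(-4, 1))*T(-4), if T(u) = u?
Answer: 119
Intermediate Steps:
U(V, P) = V/2 + P/4 (U(V, P) = ((V + P) + V)/4 = ((P + V) + V)/4 = (P + 2*V)/4 = V/2 + P/4)
(17*U(-4, 1))*T(-4) = (17*((1/2)*(-4) + (1/4)*1))*(-4) = (17*(-2 + 1/4))*(-4) = (17*(-7/4))*(-4) = -119/4*(-4) = 119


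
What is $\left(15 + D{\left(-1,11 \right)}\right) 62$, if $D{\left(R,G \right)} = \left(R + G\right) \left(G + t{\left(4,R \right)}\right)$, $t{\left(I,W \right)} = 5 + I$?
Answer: $13330$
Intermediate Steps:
$D{\left(R,G \right)} = \left(9 + G\right) \left(G + R\right)$ ($D{\left(R,G \right)} = \left(R + G\right) \left(G + \left(5 + 4\right)\right) = \left(G + R\right) \left(G + 9\right) = \left(G + R\right) \left(9 + G\right) = \left(9 + G\right) \left(G + R\right)$)
$\left(15 + D{\left(-1,11 \right)}\right) 62 = \left(15 + \left(11^{2} + 9 \cdot 11 + 9 \left(-1\right) + 11 \left(-1\right)\right)\right) 62 = \left(15 + \left(121 + 99 - 9 - 11\right)\right) 62 = \left(15 + 200\right) 62 = 215 \cdot 62 = 13330$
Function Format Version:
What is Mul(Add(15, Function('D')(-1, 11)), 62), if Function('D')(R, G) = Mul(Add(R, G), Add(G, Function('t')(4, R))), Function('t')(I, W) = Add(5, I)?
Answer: 13330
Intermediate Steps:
Function('D')(R, G) = Mul(Add(9, G), Add(G, R)) (Function('D')(R, G) = Mul(Add(R, G), Add(G, Add(5, 4))) = Mul(Add(G, R), Add(G, 9)) = Mul(Add(G, R), Add(9, G)) = Mul(Add(9, G), Add(G, R)))
Mul(Add(15, Function('D')(-1, 11)), 62) = Mul(Add(15, Add(Pow(11, 2), Mul(9, 11), Mul(9, -1), Mul(11, -1))), 62) = Mul(Add(15, Add(121, 99, -9, -11)), 62) = Mul(Add(15, 200), 62) = Mul(215, 62) = 13330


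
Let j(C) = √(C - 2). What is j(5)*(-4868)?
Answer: -4868*√3 ≈ -8431.6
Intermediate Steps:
j(C) = √(-2 + C)
j(5)*(-4868) = √(-2 + 5)*(-4868) = √3*(-4868) = -4868*√3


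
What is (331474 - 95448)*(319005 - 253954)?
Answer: 15353727326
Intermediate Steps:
(331474 - 95448)*(319005 - 253954) = 236026*65051 = 15353727326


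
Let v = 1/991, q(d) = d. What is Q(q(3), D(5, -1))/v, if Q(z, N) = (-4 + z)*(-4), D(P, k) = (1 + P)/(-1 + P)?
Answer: 3964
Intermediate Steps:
D(P, k) = (1 + P)/(-1 + P)
Q(z, N) = 16 - 4*z
v = 1/991 ≈ 0.0010091
Q(q(3), D(5, -1))/v = (16 - 4*3)/(1/991) = (16 - 12)*991 = 4*991 = 3964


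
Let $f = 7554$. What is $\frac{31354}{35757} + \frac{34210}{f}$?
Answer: $\frac{243349181}{45018063} \approx 5.4056$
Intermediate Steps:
$\frac{31354}{35757} + \frac{34210}{f} = \frac{31354}{35757} + \frac{34210}{7554} = 31354 \cdot \frac{1}{35757} + 34210 \cdot \frac{1}{7554} = \frac{31354}{35757} + \frac{17105}{3777} = \frac{243349181}{45018063}$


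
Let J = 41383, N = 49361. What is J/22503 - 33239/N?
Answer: 99594542/85443891 ≈ 1.1656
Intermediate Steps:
J/22503 - 33239/N = 41383/22503 - 33239/49361 = 99594542/85443891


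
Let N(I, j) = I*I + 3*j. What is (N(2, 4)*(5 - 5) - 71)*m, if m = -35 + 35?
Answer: 0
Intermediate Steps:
N(I, j) = I**2 + 3*j
m = 0
(N(2, 4)*(5 - 5) - 71)*m = ((2**2 + 3*4)*(5 - 5) - 71)*0 = ((4 + 12)*0 - 71)*0 = (16*0 - 71)*0 = (0 - 71)*0 = -71*0 = 0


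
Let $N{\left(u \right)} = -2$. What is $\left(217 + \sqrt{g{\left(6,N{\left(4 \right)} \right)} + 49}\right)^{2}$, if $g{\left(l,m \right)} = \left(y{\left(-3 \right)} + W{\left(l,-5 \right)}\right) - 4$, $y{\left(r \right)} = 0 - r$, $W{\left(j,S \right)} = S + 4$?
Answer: $\left(217 + \sqrt{47}\right)^{2} \approx 50111.0$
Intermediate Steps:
$W{\left(j,S \right)} = 4 + S$
$y{\left(r \right)} = - r$
$g{\left(l,m \right)} = -2$ ($g{\left(l,m \right)} = \left(\left(-1\right) \left(-3\right) + \left(4 - 5\right)\right) - 4 = \left(3 - 1\right) - 4 = 2 - 4 = -2$)
$\left(217 + \sqrt{g{\left(6,N{\left(4 \right)} \right)} + 49}\right)^{2} = \left(217 + \sqrt{-2 + 49}\right)^{2} = \left(217 + \sqrt{47}\right)^{2}$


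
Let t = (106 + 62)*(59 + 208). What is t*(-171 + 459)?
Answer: 12918528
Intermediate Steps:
t = 44856 (t = 168*267 = 44856)
t*(-171 + 459) = 44856*(-171 + 459) = 44856*288 = 12918528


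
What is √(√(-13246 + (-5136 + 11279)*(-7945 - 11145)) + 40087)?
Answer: √(40087 + 2*I*√29320779) ≈ 202.0 + 26.806*I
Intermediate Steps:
√(√(-13246 + (-5136 + 11279)*(-7945 - 11145)) + 40087) = √(√(-13246 + 6143*(-19090)) + 40087) = √(√(-13246 - 117269870) + 40087) = √(√(-117283116) + 40087) = √(2*I*√29320779 + 40087) = √(40087 + 2*I*√29320779)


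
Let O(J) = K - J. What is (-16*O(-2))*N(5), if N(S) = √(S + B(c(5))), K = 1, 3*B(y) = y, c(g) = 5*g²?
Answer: -32*√105 ≈ -327.90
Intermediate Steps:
B(y) = y/3
N(S) = √(125/3 + S) (N(S) = √(S + (5*5²)/3) = √(S + (5*25)/3) = √(S + (⅓)*125) = √(S + 125/3) = √(125/3 + S))
O(J) = 1 - J
(-16*O(-2))*N(5) = (-16*(1 - 1*(-2)))*(√(375 + 9*5)/3) = (-16*(1 + 2))*(√(375 + 45)/3) = (-16*3)*(√420/3) = -16*2*√105 = -32*√105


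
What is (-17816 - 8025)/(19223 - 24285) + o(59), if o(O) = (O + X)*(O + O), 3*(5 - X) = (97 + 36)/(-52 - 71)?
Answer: 14195193013/1867878 ≈ 7599.6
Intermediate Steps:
X = 1978/369 (X = 5 - (97 + 36)/(3*(-52 - 71)) = 5 - 133/(3*(-123)) = 5 - 133*(-1)/(3*123) = 5 - ⅓*(-133/123) = 5 + 133/369 = 1978/369 ≈ 5.3604)
o(O) = 2*O*(1978/369 + O) (o(O) = (O + 1978/369)*(O + O) = (1978/369 + O)*(2*O) = 2*O*(1978/369 + O))
(-17816 - 8025)/(19223 - 24285) + o(59) = (-17816 - 8025)/(19223 - 24285) + (2/369)*59*(1978 + 369*59) = -25841/(-5062) + (2/369)*59*(1978 + 21771) = -25841*(-1/5062) + (2/369)*59*23749 = 25841/5062 + 2802382/369 = 14195193013/1867878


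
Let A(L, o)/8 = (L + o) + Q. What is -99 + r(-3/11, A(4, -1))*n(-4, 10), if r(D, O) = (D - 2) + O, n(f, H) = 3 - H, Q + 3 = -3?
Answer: 934/11 ≈ 84.909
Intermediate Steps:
Q = -6 (Q = -3 - 3 = -6)
A(L, o) = -48 + 8*L + 8*o (A(L, o) = 8*((L + o) - 6) = 8*(-6 + L + o) = -48 + 8*L + 8*o)
r(D, O) = -2 + D + O (r(D, O) = (-2 + D) + O = -2 + D + O)
-99 + r(-3/11, A(4, -1))*n(-4, 10) = -99 + (-2 - 3/11 + (-48 + 8*4 + 8*(-1)))*(3 - 1*10) = -99 + (-2 - 3*1/11 + (-48 + 32 - 8))*(3 - 10) = -99 + (-2 - 3/11 - 24)*(-7) = -99 - 289/11*(-7) = -99 + 2023/11 = 934/11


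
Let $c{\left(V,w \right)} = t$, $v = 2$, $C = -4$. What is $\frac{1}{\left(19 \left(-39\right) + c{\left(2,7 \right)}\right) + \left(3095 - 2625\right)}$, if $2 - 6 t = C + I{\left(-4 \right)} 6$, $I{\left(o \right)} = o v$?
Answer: $- \frac{1}{262} \approx -0.0038168$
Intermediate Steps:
$I{\left(o \right)} = 2 o$ ($I{\left(o \right)} = o 2 = 2 o$)
$t = 9$ ($t = \frac{1}{3} - \frac{-4 + 2 \left(-4\right) 6}{6} = \frac{1}{3} - \frac{-4 - 48}{6} = \frac{1}{3} - - \frac{26}{3} = \frac{1}{3} + \frac{26}{3} = 9$)
$c{\left(V,w \right)} = 9$
$\frac{1}{\left(19 \left(-39\right) + c{\left(2,7 \right)}\right) + \left(3095 - 2625\right)} = \frac{1}{\left(19 \left(-39\right) + 9\right) + \left(3095 - 2625\right)} = \frac{1}{\left(-741 + 9\right) + \left(3095 - 2625\right)} = \frac{1}{-732 + 470} = \frac{1}{-262} = - \frac{1}{262}$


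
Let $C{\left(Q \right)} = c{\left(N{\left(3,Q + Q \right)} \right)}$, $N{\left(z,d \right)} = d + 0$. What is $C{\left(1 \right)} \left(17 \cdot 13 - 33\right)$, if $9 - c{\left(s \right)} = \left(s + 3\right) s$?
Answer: $-188$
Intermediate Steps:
$N{\left(z,d \right)} = d$
$c{\left(s \right)} = 9 - s \left(3 + s\right)$ ($c{\left(s \right)} = 9 - \left(s + 3\right) s = 9 - \left(3 + s\right) s = 9 - s \left(3 + s\right)$)
$C{\left(Q \right)} = 9 - 6 Q - 4 Q^{2}$ ($C{\left(Q \right)} = 9 - \left(Q + Q\right)^{2} - 3 \left(Q + Q\right) = 9 - \left(2 Q\right)^{2} - 3 \cdot 2 Q = 9 - 4 Q^{2} - 6 Q = 9 - 6 Q - 4 Q^{2}$)
$C{\left(1 \right)} \left(17 \cdot 13 - 33\right) = \left(9 - 6 - 4 \cdot 1^{2}\right) \left(17 \cdot 13 - 33\right) = \left(9 - 6 - 4\right) \left(221 - 33\right) = \left(9 - 6 - 4\right) 188 = \left(-1\right) 188 = -188$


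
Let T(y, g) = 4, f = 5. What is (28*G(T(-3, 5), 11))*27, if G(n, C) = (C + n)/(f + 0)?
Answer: 2268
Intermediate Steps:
G(n, C) = C/5 + n/5 (G(n, C) = (C + n)/(5 + 0) = (C + n)/5 = (C + n)*(⅕) = C/5 + n/5)
(28*G(T(-3, 5), 11))*27 = (28*((⅕)*11 + (⅕)*4))*27 = (28*(11/5 + ⅘))*27 = (28*3)*27 = 84*27 = 2268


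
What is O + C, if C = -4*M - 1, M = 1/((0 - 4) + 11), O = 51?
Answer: 346/7 ≈ 49.429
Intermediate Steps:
M = ⅐ (M = 1/(-4 + 11) = 1/7 = ⅐ ≈ 0.14286)
C = -11/7 (C = -4*⅐ - 1 = -4/7 - 1 = -11/7 ≈ -1.5714)
O + C = 51 - 11/7 = 346/7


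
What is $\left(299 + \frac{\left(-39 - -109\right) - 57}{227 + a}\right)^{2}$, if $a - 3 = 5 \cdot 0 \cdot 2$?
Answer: $\frac{4731101089}{52900} \approx 89435.0$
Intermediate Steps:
$a = 3$ ($a = 3 + 5 \cdot 0 \cdot 2 = 3 + 0 \cdot 2 = 3 + 0 = 3$)
$\left(299 + \frac{\left(-39 - -109\right) - 57}{227 + a}\right)^{2} = \left(299 + \frac{\left(-39 - -109\right) - 57}{227 + 3}\right)^{2} = \left(299 + \frac{\left(-39 + 109\right) - 57}{230}\right)^{2} = \left(299 + \left(70 - 57\right) \frac{1}{230}\right)^{2} = \left(299 + 13 \cdot \frac{1}{230}\right)^{2} = \left(299 + \frac{13}{230}\right)^{2} = \left(\frac{68783}{230}\right)^{2} = \frac{4731101089}{52900}$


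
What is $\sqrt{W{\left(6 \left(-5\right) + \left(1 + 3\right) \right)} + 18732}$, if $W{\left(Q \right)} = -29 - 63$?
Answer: $4 \sqrt{1165} \approx 136.53$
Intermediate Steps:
$W{\left(Q \right)} = -92$
$\sqrt{W{\left(6 \left(-5\right) + \left(1 + 3\right) \right)} + 18732} = \sqrt{-92 + 18732} = \sqrt{18640} = 4 \sqrt{1165}$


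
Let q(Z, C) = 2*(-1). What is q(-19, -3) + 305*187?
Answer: 57033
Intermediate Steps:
q(Z, C) = -2
q(-19, -3) + 305*187 = -2 + 305*187 = -2 + 57035 = 57033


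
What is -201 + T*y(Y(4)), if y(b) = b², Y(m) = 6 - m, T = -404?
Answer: -1817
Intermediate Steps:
-201 + T*y(Y(4)) = -201 - 404*(6 - 1*4)² = -201 - 404*(6 - 4)² = -201 - 404*2² = -201 - 404*4 = -201 - 1616 = -1817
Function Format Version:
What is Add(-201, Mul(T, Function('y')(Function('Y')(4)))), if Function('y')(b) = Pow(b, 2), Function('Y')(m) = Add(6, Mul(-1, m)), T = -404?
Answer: -1817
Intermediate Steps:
Add(-201, Mul(T, Function('y')(Function('Y')(4)))) = Add(-201, Mul(-404, Pow(Add(6, Mul(-1, 4)), 2))) = Add(-201, Mul(-404, Pow(Add(6, -4), 2))) = Add(-201, Mul(-404, Pow(2, 2))) = Add(-201, Mul(-404, 4)) = Add(-201, -1616) = -1817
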